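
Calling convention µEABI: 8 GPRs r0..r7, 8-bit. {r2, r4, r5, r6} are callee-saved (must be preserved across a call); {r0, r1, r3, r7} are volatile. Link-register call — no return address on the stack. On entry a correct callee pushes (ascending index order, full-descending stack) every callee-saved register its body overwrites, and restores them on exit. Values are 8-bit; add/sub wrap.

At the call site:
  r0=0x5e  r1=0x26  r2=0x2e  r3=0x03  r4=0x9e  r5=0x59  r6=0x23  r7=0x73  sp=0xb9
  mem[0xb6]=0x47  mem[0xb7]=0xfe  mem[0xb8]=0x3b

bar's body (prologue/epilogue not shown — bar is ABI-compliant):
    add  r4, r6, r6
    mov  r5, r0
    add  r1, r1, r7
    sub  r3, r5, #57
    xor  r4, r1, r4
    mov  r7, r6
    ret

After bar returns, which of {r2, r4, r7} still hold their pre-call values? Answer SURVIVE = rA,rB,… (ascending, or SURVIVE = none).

prologue: push r4 -> mem[0xb8]=0x9e, sp=0xb8
prologue: push r5 -> mem[0xb7]=0x59, sp=0xb7
body[0] add  r4, r6, r6 -> r4=0x46
body[1] mov  r5, r0 -> r5=0x5e
body[2] add  r1, r1, r7 -> r1=0x99
body[3] sub  r3, r5, #57 -> r3=0x25
body[4] xor  r4, r1, r4 -> r4=0xdf
body[5] mov  r7, r6 -> r7=0x23
epilogue: pop r5=0x59, sp=0xb8
epilogue: pop r4=0x9e, sp=0xb9
r2: callee-saved, written=False
r4: callee-saved, written=True
r7: caller-saved, written=True

SURVIVE = r2,r4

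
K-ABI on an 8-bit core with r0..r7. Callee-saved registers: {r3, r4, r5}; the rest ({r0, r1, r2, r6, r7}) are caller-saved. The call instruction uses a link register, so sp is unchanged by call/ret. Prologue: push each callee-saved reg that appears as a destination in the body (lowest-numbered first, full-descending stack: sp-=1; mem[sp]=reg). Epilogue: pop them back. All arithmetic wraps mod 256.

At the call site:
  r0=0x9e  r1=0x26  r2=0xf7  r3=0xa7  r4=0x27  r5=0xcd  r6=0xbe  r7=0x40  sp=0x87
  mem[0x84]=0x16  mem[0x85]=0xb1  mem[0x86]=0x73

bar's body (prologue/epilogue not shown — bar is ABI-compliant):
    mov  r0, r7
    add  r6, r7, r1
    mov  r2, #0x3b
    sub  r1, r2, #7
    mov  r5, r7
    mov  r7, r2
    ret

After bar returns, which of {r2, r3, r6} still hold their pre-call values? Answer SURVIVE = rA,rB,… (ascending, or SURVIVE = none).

SURVIVE = r3

prologue: push r5 → mem[0x86]=0xcd, sp=0x86
body[0] mov  r0, r7 → r0=0x40
body[1] add  r6, r7, r1 → r6=0x66
body[2] mov  r2, #0x3b → r2=0x3b
body[3] sub  r1, r2, #7 → r1=0x34
body[4] mov  r5, r7 → r5=0x40
body[5] mov  r7, r2 → r7=0x3b
epilogue: pop r5=0xcd, sp=0x87
r2: caller-saved, written=True
r3: callee-saved, written=False
r6: caller-saved, written=True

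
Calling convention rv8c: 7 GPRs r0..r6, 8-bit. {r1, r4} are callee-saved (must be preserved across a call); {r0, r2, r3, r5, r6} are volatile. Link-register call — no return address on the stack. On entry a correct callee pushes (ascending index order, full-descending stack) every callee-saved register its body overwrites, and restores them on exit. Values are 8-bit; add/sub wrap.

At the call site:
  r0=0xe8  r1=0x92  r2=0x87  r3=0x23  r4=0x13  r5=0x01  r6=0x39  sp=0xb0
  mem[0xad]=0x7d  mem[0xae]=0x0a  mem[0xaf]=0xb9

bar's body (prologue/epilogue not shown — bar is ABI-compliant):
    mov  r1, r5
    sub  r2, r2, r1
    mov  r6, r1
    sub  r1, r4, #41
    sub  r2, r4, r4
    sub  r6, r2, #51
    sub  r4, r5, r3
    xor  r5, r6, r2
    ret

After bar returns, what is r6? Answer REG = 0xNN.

REG = 0xcd

prologue: push r1 -> mem[0xaf]=0x92, sp=0xaf
prologue: push r4 -> mem[0xae]=0x13, sp=0xae
body[0] mov  r1, r5 -> r1=0x01
body[1] sub  r2, r2, r1 -> r2=0x86
body[2] mov  r6, r1 -> r6=0x01
body[3] sub  r1, r4, #41 -> r1=0xea
body[4] sub  r2, r4, r4 -> r2=0x00
body[5] sub  r6, r2, #51 -> r6=0xcd
body[6] sub  r4, r5, r3 -> r4=0xde
body[7] xor  r5, r6, r2 -> r5=0xcd
epilogue: pop r4=0x13, sp=0xaf
epilogue: pop r1=0x92, sp=0xb0
r6 is caller-saved -> body value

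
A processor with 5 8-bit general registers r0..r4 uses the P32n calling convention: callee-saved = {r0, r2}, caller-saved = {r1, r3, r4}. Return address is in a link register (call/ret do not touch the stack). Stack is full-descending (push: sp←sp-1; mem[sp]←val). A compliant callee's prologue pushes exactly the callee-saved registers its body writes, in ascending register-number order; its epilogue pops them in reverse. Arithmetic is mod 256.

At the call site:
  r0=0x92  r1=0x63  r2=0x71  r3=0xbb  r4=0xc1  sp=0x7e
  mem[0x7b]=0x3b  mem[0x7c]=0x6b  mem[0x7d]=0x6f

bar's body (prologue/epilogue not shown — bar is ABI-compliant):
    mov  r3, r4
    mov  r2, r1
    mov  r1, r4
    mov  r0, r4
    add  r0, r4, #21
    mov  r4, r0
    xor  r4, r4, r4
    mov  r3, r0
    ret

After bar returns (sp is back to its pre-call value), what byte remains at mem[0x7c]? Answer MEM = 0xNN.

MEM = 0x71

prologue: push r0 → mem[0x7d]=0x92, sp=0x7d
prologue: push r2 → mem[0x7c]=0x71, sp=0x7c
body[0] mov  r3, r4 → r3=0xc1
body[1] mov  r2, r1 → r2=0x63
body[2] mov  r1, r4 → r1=0xc1
body[3] mov  r0, r4 → r0=0xc1
body[4] add  r0, r4, #21 → r0=0xd6
body[5] mov  r4, r0 → r4=0xd6
body[6] xor  r4, r4, r4 → r4=0x00
body[7] mov  r3, r0 → r3=0xd6
epilogue: pop r2=0x71, sp=0x7d
epilogue: pop r0=0x92, sp=0x7e
prologue pushed ['r0', 'r2'] at ['0x7d', '0x7c']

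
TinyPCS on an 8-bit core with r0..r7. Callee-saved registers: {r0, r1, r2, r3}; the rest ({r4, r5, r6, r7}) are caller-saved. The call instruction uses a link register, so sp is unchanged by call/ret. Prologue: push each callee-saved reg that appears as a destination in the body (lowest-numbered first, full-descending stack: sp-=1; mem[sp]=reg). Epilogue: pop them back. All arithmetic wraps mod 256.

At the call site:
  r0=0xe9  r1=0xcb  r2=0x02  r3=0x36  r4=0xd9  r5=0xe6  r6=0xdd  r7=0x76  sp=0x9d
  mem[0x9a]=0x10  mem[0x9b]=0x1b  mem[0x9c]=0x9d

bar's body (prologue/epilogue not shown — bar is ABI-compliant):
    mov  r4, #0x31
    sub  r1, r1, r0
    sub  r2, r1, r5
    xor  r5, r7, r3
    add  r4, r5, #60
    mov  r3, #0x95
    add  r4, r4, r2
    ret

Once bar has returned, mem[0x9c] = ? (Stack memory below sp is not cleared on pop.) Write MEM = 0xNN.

prologue: push r1 -> mem[0x9c]=0xcb, sp=0x9c
prologue: push r2 -> mem[0x9b]=0x02, sp=0x9b
prologue: push r3 -> mem[0x9a]=0x36, sp=0x9a
body[0] mov  r4, #0x31 -> r4=0x31
body[1] sub  r1, r1, r0 -> r1=0xe2
body[2] sub  r2, r1, r5 -> r2=0xfc
body[3] xor  r5, r7, r3 -> r5=0x40
body[4] add  r4, r5, #60 -> r4=0x7c
body[5] mov  r3, #0x95 -> r3=0x95
body[6] add  r4, r4, r2 -> r4=0x78
epilogue: pop r3=0x36, sp=0x9b
epilogue: pop r2=0x02, sp=0x9c
epilogue: pop r1=0xcb, sp=0x9d
prologue pushed ['r1', 'r2', 'r3'] at ['0x9c', '0x9b', '0x9a']

MEM = 0xcb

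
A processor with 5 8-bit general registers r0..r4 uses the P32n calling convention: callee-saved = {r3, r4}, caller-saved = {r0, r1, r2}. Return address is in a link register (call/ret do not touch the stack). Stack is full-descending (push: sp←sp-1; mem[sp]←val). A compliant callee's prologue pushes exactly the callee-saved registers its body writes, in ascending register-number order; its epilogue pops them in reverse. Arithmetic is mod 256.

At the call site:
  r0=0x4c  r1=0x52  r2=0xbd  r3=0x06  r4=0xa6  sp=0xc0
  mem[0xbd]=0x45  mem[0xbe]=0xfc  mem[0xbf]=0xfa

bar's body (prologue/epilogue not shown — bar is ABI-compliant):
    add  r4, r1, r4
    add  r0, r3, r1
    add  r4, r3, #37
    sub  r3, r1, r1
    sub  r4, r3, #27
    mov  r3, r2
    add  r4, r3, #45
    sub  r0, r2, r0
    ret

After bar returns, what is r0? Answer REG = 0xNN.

REG = 0x65

prologue: push r3 -> mem[0xbf]=0x06, sp=0xbf
prologue: push r4 -> mem[0xbe]=0xa6, sp=0xbe
body[0] add  r4, r1, r4 -> r4=0xf8
body[1] add  r0, r3, r1 -> r0=0x58
body[2] add  r4, r3, #37 -> r4=0x2b
body[3] sub  r3, r1, r1 -> r3=0x00
body[4] sub  r4, r3, #27 -> r4=0xe5
body[5] mov  r3, r2 -> r3=0xbd
body[6] add  r4, r3, #45 -> r4=0xea
body[7] sub  r0, r2, r0 -> r0=0x65
epilogue: pop r4=0xa6, sp=0xbf
epilogue: pop r3=0x06, sp=0xc0
r0 is caller-saved -> body value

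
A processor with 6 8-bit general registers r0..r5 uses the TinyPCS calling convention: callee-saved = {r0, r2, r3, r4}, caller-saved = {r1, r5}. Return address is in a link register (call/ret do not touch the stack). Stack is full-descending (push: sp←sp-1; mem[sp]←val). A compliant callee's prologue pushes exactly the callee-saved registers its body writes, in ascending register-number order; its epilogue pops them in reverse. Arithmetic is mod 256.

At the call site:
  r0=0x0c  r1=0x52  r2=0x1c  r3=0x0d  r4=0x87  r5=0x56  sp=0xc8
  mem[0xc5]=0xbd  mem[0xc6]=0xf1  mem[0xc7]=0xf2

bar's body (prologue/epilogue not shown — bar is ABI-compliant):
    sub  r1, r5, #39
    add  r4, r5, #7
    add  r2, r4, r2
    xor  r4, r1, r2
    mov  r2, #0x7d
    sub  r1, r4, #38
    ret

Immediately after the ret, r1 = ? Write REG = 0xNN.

prologue: push r2 -> mem[0xc7]=0x1c, sp=0xc7
prologue: push r4 -> mem[0xc6]=0x87, sp=0xc6
body[0] sub  r1, r5, #39 -> r1=0x2f
body[1] add  r4, r5, #7 -> r4=0x5d
body[2] add  r2, r4, r2 -> r2=0x79
body[3] xor  r4, r1, r2 -> r4=0x56
body[4] mov  r2, #0x7d -> r2=0x7d
body[5] sub  r1, r4, #38 -> r1=0x30
epilogue: pop r4=0x87, sp=0xc7
epilogue: pop r2=0x1c, sp=0xc8
r1 is caller-saved -> body value

REG = 0x30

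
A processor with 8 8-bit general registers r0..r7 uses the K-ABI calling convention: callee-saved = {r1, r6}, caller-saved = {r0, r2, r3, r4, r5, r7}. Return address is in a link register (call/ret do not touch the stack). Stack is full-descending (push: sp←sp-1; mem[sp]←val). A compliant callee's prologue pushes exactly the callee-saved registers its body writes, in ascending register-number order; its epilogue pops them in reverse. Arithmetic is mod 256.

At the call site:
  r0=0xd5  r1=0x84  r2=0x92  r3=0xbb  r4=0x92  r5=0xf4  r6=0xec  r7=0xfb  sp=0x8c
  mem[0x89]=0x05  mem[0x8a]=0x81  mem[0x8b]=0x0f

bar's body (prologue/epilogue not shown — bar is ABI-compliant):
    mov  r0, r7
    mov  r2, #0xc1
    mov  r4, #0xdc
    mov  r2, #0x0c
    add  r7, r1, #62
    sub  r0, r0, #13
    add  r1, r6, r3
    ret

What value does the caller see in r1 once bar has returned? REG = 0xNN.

prologue: push r1 -> mem[0x8b]=0x84, sp=0x8b
body[0] mov  r0, r7 -> r0=0xfb
body[1] mov  r2, #0xc1 -> r2=0xc1
body[2] mov  r4, #0xdc -> r4=0xdc
body[3] mov  r2, #0x0c -> r2=0x0c
body[4] add  r7, r1, #62 -> r7=0xc2
body[5] sub  r0, r0, #13 -> r0=0xee
body[6] add  r1, r6, r3 -> r1=0xa7
epilogue: pop r1=0x84, sp=0x8c
r1 is callee-saved -> restored

REG = 0x84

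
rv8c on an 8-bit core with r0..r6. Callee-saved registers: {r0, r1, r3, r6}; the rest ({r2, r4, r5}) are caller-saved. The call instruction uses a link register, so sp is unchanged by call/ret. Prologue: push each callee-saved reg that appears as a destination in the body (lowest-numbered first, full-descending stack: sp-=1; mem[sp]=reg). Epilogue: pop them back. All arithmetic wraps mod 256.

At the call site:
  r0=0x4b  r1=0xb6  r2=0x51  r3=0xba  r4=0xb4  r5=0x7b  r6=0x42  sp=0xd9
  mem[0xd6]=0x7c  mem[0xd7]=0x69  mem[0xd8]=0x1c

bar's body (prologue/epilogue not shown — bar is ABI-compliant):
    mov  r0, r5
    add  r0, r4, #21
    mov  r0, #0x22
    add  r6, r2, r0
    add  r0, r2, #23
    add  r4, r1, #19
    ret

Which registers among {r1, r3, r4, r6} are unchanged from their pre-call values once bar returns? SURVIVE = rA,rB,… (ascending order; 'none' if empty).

SURVIVE = r1,r3,r6

prologue: push r0 -> mem[0xd8]=0x4b, sp=0xd8
prologue: push r6 -> mem[0xd7]=0x42, sp=0xd7
body[0] mov  r0, r5 -> r0=0x7b
body[1] add  r0, r4, #21 -> r0=0xc9
body[2] mov  r0, #0x22 -> r0=0x22
body[3] add  r6, r2, r0 -> r6=0x73
body[4] add  r0, r2, #23 -> r0=0x68
body[5] add  r4, r1, #19 -> r4=0xc9
epilogue: pop r6=0x42, sp=0xd8
epilogue: pop r0=0x4b, sp=0xd9
r1: callee-saved, written=False
r3: callee-saved, written=False
r4: caller-saved, written=True
r6: callee-saved, written=True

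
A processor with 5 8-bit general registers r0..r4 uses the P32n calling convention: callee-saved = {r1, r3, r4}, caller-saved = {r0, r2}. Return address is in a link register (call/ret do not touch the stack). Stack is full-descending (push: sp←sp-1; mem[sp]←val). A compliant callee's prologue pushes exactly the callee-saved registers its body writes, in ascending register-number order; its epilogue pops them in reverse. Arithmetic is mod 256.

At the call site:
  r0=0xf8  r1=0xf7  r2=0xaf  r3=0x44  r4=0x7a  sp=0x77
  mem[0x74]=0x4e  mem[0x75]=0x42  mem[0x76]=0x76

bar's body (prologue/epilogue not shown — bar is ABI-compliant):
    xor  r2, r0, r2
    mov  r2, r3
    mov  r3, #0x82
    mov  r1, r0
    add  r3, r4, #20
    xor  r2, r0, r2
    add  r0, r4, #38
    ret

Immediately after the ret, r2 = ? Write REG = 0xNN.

prologue: push r1 -> mem[0x76]=0xf7, sp=0x76
prologue: push r3 -> mem[0x75]=0x44, sp=0x75
body[0] xor  r2, r0, r2 -> r2=0x57
body[1] mov  r2, r3 -> r2=0x44
body[2] mov  r3, #0x82 -> r3=0x82
body[3] mov  r1, r0 -> r1=0xf8
body[4] add  r3, r4, #20 -> r3=0x8e
body[5] xor  r2, r0, r2 -> r2=0xbc
body[6] add  r0, r4, #38 -> r0=0xa0
epilogue: pop r3=0x44, sp=0x76
epilogue: pop r1=0xf7, sp=0x77
r2 is caller-saved -> body value

REG = 0xbc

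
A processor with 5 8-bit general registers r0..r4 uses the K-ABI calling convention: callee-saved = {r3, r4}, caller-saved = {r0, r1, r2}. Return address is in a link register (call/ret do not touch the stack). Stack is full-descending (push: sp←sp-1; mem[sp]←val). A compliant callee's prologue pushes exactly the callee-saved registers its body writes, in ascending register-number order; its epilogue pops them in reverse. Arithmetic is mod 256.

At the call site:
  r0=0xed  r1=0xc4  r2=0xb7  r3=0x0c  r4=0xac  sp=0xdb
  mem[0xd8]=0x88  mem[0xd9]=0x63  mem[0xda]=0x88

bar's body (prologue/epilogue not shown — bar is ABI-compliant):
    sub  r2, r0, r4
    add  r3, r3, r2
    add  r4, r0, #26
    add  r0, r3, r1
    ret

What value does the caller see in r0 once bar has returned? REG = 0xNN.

REG = 0x11

prologue: push r3 → mem[0xda]=0x0c, sp=0xda
prologue: push r4 → mem[0xd9]=0xac, sp=0xd9
body[0] sub  r2, r0, r4 → r2=0x41
body[1] add  r3, r3, r2 → r3=0x4d
body[2] add  r4, r0, #26 → r4=0x07
body[3] add  r0, r3, r1 → r0=0x11
epilogue: pop r4=0xac, sp=0xda
epilogue: pop r3=0x0c, sp=0xdb
r0 is caller-saved → body value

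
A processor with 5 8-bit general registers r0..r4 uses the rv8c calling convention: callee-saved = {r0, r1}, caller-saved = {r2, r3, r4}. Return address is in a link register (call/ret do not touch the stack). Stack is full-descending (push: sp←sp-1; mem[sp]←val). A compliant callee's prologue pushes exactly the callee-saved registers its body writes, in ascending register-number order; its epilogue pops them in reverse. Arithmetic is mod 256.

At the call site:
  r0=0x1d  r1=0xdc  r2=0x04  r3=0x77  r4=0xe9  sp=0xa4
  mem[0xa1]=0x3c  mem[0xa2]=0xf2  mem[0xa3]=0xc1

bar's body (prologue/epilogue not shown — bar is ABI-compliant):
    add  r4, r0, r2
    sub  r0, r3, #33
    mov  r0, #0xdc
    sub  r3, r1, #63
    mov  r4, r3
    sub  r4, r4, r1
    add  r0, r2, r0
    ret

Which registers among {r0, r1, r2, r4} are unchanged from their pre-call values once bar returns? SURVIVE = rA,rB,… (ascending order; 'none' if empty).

SURVIVE = r0,r1,r2

prologue: push r0 → mem[0xa3]=0x1d, sp=0xa3
body[0] add  r4, r0, r2 → r4=0x21
body[1] sub  r0, r3, #33 → r0=0x56
body[2] mov  r0, #0xdc → r0=0xdc
body[3] sub  r3, r1, #63 → r3=0x9d
body[4] mov  r4, r3 → r4=0x9d
body[5] sub  r4, r4, r1 → r4=0xc1
body[6] add  r0, r2, r0 → r0=0xe0
epilogue: pop r0=0x1d, sp=0xa4
r0: callee-saved, written=True
r1: callee-saved, written=False
r2: caller-saved, written=False
r4: caller-saved, written=True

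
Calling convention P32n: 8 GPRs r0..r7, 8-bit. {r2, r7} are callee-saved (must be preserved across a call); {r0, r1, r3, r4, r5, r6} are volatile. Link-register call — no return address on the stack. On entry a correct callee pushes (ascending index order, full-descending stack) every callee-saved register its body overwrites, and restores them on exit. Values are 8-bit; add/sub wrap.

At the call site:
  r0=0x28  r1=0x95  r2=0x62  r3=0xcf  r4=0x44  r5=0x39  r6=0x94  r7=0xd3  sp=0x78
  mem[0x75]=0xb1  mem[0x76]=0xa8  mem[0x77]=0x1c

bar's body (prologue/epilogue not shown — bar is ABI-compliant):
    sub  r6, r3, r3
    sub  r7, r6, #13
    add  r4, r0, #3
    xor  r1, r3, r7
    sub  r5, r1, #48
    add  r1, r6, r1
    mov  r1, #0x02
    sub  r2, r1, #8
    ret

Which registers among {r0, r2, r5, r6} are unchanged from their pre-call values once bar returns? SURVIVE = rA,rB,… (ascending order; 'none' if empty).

prologue: push r2 → mem[0x77]=0x62, sp=0x77
prologue: push r7 → mem[0x76]=0xd3, sp=0x76
body[0] sub  r6, r3, r3 → r6=0x00
body[1] sub  r7, r6, #13 → r7=0xf3
body[2] add  r4, r0, #3 → r4=0x2b
body[3] xor  r1, r3, r7 → r1=0x3c
body[4] sub  r5, r1, #48 → r5=0x0c
body[5] add  r1, r6, r1 → r1=0x3c
body[6] mov  r1, #0x02 → r1=0x02
body[7] sub  r2, r1, #8 → r2=0xfa
epilogue: pop r7=0xd3, sp=0x77
epilogue: pop r2=0x62, sp=0x78
r0: caller-saved, written=False
r2: callee-saved, written=True
r5: caller-saved, written=True
r6: caller-saved, written=True

SURVIVE = r0,r2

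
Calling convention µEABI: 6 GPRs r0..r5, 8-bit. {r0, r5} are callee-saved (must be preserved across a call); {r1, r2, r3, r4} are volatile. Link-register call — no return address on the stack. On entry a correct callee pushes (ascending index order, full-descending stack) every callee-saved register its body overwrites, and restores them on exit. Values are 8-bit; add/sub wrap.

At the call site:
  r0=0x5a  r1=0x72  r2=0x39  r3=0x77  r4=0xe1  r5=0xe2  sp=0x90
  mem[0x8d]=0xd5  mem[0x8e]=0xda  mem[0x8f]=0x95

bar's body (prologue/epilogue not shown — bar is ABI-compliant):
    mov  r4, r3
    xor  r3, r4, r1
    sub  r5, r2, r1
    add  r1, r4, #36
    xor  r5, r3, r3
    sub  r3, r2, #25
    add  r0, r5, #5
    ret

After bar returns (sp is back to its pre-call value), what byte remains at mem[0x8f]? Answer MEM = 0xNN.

prologue: push r0 -> mem[0x8f]=0x5a, sp=0x8f
prologue: push r5 -> mem[0x8e]=0xe2, sp=0x8e
body[0] mov  r4, r3 -> r4=0x77
body[1] xor  r3, r4, r1 -> r3=0x05
body[2] sub  r5, r2, r1 -> r5=0xc7
body[3] add  r1, r4, #36 -> r1=0x9b
body[4] xor  r5, r3, r3 -> r5=0x00
body[5] sub  r3, r2, #25 -> r3=0x20
body[6] add  r0, r5, #5 -> r0=0x05
epilogue: pop r5=0xe2, sp=0x8f
epilogue: pop r0=0x5a, sp=0x90
prologue pushed ['r0', 'r5'] at ['0x8f', '0x8e']

MEM = 0x5a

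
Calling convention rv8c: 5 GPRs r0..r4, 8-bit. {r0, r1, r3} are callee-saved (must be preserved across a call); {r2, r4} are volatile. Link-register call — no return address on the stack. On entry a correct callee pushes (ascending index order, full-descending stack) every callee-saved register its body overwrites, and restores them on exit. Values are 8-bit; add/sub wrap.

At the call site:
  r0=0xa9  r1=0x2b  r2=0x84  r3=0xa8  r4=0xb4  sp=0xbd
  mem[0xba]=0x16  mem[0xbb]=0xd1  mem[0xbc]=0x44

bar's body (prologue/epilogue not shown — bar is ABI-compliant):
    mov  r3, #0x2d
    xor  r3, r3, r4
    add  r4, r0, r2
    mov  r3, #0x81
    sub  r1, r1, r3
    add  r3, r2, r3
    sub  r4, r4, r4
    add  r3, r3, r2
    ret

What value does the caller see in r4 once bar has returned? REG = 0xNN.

prologue: push r1 -> mem[0xbc]=0x2b, sp=0xbc
prologue: push r3 -> mem[0xbb]=0xa8, sp=0xbb
body[0] mov  r3, #0x2d -> r3=0x2d
body[1] xor  r3, r3, r4 -> r3=0x99
body[2] add  r4, r0, r2 -> r4=0x2d
body[3] mov  r3, #0x81 -> r3=0x81
body[4] sub  r1, r1, r3 -> r1=0xaa
body[5] add  r3, r2, r3 -> r3=0x05
body[6] sub  r4, r4, r4 -> r4=0x00
body[7] add  r3, r3, r2 -> r3=0x89
epilogue: pop r3=0xa8, sp=0xbc
epilogue: pop r1=0x2b, sp=0xbd
r4 is caller-saved -> body value

REG = 0x00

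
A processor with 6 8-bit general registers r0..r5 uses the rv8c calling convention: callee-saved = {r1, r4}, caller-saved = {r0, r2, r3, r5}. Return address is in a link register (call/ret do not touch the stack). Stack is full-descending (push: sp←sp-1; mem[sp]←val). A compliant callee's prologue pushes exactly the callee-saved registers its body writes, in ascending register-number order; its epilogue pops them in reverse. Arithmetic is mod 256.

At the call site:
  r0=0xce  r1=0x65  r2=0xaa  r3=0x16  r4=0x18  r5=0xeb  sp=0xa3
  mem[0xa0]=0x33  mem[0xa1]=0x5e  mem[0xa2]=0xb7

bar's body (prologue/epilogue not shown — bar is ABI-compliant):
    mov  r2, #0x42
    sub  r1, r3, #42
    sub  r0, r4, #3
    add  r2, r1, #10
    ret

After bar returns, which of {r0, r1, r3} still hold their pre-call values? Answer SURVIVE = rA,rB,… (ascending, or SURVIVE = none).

prologue: push r1 → mem[0xa2]=0x65, sp=0xa2
body[0] mov  r2, #0x42 → r2=0x42
body[1] sub  r1, r3, #42 → r1=0xec
body[2] sub  r0, r4, #3 → r0=0x15
body[3] add  r2, r1, #10 → r2=0xf6
epilogue: pop r1=0x65, sp=0xa3
r0: caller-saved, written=True
r1: callee-saved, written=True
r3: caller-saved, written=False

SURVIVE = r1,r3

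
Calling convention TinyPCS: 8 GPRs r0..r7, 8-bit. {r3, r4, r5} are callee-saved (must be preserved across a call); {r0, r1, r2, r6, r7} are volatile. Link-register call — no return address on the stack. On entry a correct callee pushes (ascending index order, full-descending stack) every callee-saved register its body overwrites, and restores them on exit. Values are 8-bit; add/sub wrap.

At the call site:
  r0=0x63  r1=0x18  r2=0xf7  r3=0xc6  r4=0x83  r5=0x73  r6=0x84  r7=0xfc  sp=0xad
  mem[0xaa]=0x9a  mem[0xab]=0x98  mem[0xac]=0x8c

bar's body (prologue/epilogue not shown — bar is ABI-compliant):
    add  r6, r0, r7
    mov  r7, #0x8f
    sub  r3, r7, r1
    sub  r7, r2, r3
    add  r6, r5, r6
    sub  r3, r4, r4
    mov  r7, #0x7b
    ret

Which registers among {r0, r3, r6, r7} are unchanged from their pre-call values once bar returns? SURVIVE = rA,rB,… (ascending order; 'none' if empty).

SURVIVE = r0,r3

prologue: push r3 -> mem[0xac]=0xc6, sp=0xac
body[0] add  r6, r0, r7 -> r6=0x5f
body[1] mov  r7, #0x8f -> r7=0x8f
body[2] sub  r3, r7, r1 -> r3=0x77
body[3] sub  r7, r2, r3 -> r7=0x80
body[4] add  r6, r5, r6 -> r6=0xd2
body[5] sub  r3, r4, r4 -> r3=0x00
body[6] mov  r7, #0x7b -> r7=0x7b
epilogue: pop r3=0xc6, sp=0xad
r0: caller-saved, written=False
r3: callee-saved, written=True
r6: caller-saved, written=True
r7: caller-saved, written=True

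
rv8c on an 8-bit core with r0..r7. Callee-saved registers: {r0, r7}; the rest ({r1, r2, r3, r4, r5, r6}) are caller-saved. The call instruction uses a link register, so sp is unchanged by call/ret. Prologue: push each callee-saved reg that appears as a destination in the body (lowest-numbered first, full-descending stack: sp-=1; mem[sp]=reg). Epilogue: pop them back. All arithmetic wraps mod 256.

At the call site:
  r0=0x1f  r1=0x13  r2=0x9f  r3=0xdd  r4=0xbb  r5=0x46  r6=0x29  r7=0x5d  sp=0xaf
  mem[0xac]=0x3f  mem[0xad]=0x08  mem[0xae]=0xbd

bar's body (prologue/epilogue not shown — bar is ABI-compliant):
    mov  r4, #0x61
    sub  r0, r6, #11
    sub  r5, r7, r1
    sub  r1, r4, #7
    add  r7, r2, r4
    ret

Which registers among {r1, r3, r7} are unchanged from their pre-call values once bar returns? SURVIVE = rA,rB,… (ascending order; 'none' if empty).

prologue: push r0 → mem[0xae]=0x1f, sp=0xae
prologue: push r7 → mem[0xad]=0x5d, sp=0xad
body[0] mov  r4, #0x61 → r4=0x61
body[1] sub  r0, r6, #11 → r0=0x1e
body[2] sub  r5, r7, r1 → r5=0x4a
body[3] sub  r1, r4, #7 → r1=0x5a
body[4] add  r7, r2, r4 → r7=0x00
epilogue: pop r7=0x5d, sp=0xae
epilogue: pop r0=0x1f, sp=0xaf
r1: caller-saved, written=True
r3: caller-saved, written=False
r7: callee-saved, written=True

SURVIVE = r3,r7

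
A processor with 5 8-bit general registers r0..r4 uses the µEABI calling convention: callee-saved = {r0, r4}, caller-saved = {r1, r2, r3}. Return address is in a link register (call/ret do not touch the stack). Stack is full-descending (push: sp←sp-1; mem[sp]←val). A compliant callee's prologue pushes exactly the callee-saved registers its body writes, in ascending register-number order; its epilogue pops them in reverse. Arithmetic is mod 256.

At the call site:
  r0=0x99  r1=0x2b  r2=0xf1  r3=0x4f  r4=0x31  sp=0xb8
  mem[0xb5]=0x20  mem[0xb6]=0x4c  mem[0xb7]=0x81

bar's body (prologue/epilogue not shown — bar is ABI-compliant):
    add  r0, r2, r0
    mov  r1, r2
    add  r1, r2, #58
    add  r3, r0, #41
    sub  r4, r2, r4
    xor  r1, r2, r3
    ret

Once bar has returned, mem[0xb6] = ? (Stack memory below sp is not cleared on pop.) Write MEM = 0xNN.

MEM = 0x31

prologue: push r0 → mem[0xb7]=0x99, sp=0xb7
prologue: push r4 → mem[0xb6]=0x31, sp=0xb6
body[0] add  r0, r2, r0 → r0=0x8a
body[1] mov  r1, r2 → r1=0xf1
body[2] add  r1, r2, #58 → r1=0x2b
body[3] add  r3, r0, #41 → r3=0xb3
body[4] sub  r4, r2, r4 → r4=0xc0
body[5] xor  r1, r2, r3 → r1=0x42
epilogue: pop r4=0x31, sp=0xb7
epilogue: pop r0=0x99, sp=0xb8
prologue pushed ['r0', 'r4'] at ['0xb7', '0xb6']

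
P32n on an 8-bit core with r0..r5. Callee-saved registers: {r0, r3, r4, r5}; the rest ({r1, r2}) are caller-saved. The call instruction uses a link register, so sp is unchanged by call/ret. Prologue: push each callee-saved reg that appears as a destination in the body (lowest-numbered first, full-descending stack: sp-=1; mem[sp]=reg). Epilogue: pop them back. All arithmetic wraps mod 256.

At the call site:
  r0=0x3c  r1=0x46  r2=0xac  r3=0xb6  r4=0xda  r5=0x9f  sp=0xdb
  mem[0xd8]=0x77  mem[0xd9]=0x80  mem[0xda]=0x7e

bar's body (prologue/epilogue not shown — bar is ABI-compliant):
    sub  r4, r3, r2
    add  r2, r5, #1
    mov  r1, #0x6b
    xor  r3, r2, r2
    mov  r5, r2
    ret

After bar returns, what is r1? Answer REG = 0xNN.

prologue: push r3 → mem[0xda]=0xb6, sp=0xda
prologue: push r4 → mem[0xd9]=0xda, sp=0xd9
prologue: push r5 → mem[0xd8]=0x9f, sp=0xd8
body[0] sub  r4, r3, r2 → r4=0x0a
body[1] add  r2, r5, #1 → r2=0xa0
body[2] mov  r1, #0x6b → r1=0x6b
body[3] xor  r3, r2, r2 → r3=0x00
body[4] mov  r5, r2 → r5=0xa0
epilogue: pop r5=0x9f, sp=0xd9
epilogue: pop r4=0xda, sp=0xda
epilogue: pop r3=0xb6, sp=0xdb
r1 is caller-saved → body value

REG = 0x6b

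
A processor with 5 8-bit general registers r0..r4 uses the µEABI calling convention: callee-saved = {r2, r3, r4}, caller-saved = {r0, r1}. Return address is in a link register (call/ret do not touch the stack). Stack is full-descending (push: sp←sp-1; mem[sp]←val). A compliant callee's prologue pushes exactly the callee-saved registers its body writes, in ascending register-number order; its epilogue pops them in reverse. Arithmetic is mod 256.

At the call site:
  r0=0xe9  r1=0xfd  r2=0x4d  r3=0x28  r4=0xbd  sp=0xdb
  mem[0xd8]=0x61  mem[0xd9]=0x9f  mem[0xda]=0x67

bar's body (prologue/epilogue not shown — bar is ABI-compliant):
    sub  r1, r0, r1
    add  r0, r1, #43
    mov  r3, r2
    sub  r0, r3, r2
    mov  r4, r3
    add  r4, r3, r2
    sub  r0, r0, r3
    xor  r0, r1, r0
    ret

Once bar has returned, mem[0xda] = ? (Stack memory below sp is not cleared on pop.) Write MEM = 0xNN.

prologue: push r3 -> mem[0xda]=0x28, sp=0xda
prologue: push r4 -> mem[0xd9]=0xbd, sp=0xd9
body[0] sub  r1, r0, r1 -> r1=0xec
body[1] add  r0, r1, #43 -> r0=0x17
body[2] mov  r3, r2 -> r3=0x4d
body[3] sub  r0, r3, r2 -> r0=0x00
body[4] mov  r4, r3 -> r4=0x4d
body[5] add  r4, r3, r2 -> r4=0x9a
body[6] sub  r0, r0, r3 -> r0=0xb3
body[7] xor  r0, r1, r0 -> r0=0x5f
epilogue: pop r4=0xbd, sp=0xda
epilogue: pop r3=0x28, sp=0xdb
prologue pushed ['r3', 'r4'] at ['0xda', '0xd9']

MEM = 0x28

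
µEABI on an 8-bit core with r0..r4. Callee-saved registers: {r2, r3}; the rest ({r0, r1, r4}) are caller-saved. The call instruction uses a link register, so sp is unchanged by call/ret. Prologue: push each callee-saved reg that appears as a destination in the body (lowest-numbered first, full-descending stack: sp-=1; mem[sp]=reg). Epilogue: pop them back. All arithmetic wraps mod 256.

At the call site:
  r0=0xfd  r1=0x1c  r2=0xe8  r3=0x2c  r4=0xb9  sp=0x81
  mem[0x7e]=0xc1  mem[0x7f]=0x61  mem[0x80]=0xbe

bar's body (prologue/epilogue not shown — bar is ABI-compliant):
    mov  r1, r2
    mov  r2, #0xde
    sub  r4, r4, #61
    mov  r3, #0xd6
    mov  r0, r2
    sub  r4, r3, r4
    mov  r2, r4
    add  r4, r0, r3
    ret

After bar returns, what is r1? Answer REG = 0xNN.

prologue: push r2 → mem[0x80]=0xe8, sp=0x80
prologue: push r3 → mem[0x7f]=0x2c, sp=0x7f
body[0] mov  r1, r2 → r1=0xe8
body[1] mov  r2, #0xde → r2=0xde
body[2] sub  r4, r4, #61 → r4=0x7c
body[3] mov  r3, #0xd6 → r3=0xd6
body[4] mov  r0, r2 → r0=0xde
body[5] sub  r4, r3, r4 → r4=0x5a
body[6] mov  r2, r4 → r2=0x5a
body[7] add  r4, r0, r3 → r4=0xb4
epilogue: pop r3=0x2c, sp=0x80
epilogue: pop r2=0xe8, sp=0x81
r1 is caller-saved → body value

REG = 0xe8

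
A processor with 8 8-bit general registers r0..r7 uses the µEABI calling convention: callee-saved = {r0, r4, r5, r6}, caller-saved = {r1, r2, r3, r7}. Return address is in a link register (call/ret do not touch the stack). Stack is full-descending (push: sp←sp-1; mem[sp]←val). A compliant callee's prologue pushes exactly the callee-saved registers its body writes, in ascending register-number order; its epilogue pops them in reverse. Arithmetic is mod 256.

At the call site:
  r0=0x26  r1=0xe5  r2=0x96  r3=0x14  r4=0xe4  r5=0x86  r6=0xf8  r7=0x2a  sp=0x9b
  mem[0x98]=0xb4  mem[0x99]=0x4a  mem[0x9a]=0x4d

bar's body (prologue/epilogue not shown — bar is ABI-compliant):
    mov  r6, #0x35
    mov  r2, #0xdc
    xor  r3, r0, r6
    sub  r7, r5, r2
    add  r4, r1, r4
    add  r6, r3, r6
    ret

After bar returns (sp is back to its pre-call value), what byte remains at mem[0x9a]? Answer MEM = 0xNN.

MEM = 0xe4

prologue: push r4 -> mem[0x9a]=0xe4, sp=0x9a
prologue: push r6 -> mem[0x99]=0xf8, sp=0x99
body[0] mov  r6, #0x35 -> r6=0x35
body[1] mov  r2, #0xdc -> r2=0xdc
body[2] xor  r3, r0, r6 -> r3=0x13
body[3] sub  r7, r5, r2 -> r7=0xaa
body[4] add  r4, r1, r4 -> r4=0xc9
body[5] add  r6, r3, r6 -> r6=0x48
epilogue: pop r6=0xf8, sp=0x9a
epilogue: pop r4=0xe4, sp=0x9b
prologue pushed ['r4', 'r6'] at ['0x9a', '0x99']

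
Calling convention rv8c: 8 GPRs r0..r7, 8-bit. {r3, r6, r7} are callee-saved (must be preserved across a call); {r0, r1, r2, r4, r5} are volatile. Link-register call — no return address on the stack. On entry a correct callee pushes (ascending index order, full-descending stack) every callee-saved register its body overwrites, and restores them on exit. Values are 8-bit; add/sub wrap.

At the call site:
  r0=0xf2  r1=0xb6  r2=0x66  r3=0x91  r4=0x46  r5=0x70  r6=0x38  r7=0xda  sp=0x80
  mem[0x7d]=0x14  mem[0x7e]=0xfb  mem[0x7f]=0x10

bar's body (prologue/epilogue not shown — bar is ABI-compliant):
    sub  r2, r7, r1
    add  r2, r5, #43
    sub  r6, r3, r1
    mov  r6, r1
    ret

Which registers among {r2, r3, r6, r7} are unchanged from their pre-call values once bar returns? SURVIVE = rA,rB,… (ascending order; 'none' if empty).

prologue: push r6 -> mem[0x7f]=0x38, sp=0x7f
body[0] sub  r2, r7, r1 -> r2=0x24
body[1] add  r2, r5, #43 -> r2=0x9b
body[2] sub  r6, r3, r1 -> r6=0xdb
body[3] mov  r6, r1 -> r6=0xb6
epilogue: pop r6=0x38, sp=0x80
r2: caller-saved, written=True
r3: callee-saved, written=False
r6: callee-saved, written=True
r7: callee-saved, written=False

SURVIVE = r3,r6,r7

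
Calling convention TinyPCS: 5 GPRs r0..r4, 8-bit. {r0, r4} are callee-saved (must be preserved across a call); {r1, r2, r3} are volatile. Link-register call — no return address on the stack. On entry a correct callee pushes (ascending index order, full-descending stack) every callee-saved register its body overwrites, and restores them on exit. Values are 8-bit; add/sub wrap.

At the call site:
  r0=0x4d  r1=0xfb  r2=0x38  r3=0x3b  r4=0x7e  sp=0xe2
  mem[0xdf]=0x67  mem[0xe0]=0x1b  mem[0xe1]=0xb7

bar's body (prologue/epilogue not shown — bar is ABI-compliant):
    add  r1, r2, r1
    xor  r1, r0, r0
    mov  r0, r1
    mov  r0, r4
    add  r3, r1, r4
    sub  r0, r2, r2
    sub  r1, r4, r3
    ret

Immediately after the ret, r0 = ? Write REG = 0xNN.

prologue: push r0 -> mem[0xe1]=0x4d, sp=0xe1
body[0] add  r1, r2, r1 -> r1=0x33
body[1] xor  r1, r0, r0 -> r1=0x00
body[2] mov  r0, r1 -> r0=0x00
body[3] mov  r0, r4 -> r0=0x7e
body[4] add  r3, r1, r4 -> r3=0x7e
body[5] sub  r0, r2, r2 -> r0=0x00
body[6] sub  r1, r4, r3 -> r1=0x00
epilogue: pop r0=0x4d, sp=0xe2
r0 is callee-saved -> restored

REG = 0x4d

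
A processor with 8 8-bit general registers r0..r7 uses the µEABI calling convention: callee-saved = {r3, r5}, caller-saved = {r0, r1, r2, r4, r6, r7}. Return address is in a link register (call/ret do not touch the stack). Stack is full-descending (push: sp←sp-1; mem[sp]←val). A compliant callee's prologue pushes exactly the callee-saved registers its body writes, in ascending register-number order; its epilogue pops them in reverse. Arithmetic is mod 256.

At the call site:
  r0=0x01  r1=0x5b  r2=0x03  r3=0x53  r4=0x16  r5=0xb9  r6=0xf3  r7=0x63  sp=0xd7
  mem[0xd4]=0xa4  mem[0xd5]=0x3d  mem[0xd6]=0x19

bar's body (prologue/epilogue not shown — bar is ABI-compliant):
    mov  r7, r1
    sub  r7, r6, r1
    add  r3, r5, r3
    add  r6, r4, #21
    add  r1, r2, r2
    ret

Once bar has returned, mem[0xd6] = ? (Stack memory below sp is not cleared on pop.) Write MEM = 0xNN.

MEM = 0x53

prologue: push r3 → mem[0xd6]=0x53, sp=0xd6
body[0] mov  r7, r1 → r7=0x5b
body[1] sub  r7, r6, r1 → r7=0x98
body[2] add  r3, r5, r3 → r3=0x0c
body[3] add  r6, r4, #21 → r6=0x2b
body[4] add  r1, r2, r2 → r1=0x06
epilogue: pop r3=0x53, sp=0xd7
prologue pushed ['r3'] at ['0xd6']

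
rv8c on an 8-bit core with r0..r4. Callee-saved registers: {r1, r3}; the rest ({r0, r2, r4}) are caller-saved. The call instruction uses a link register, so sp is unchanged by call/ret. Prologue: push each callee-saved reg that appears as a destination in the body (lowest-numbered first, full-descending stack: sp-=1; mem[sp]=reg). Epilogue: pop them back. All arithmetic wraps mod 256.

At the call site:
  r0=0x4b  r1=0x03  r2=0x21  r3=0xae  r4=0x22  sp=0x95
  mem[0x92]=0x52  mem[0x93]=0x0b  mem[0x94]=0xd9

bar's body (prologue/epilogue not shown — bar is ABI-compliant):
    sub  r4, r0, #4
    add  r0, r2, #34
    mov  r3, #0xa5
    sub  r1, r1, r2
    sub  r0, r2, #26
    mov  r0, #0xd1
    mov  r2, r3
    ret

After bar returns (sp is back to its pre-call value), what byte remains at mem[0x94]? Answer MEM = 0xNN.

prologue: push r1 → mem[0x94]=0x03, sp=0x94
prologue: push r3 → mem[0x93]=0xae, sp=0x93
body[0] sub  r4, r0, #4 → r4=0x47
body[1] add  r0, r2, #34 → r0=0x43
body[2] mov  r3, #0xa5 → r3=0xa5
body[3] sub  r1, r1, r2 → r1=0xe2
body[4] sub  r0, r2, #26 → r0=0x07
body[5] mov  r0, #0xd1 → r0=0xd1
body[6] mov  r2, r3 → r2=0xa5
epilogue: pop r3=0xae, sp=0x94
epilogue: pop r1=0x03, sp=0x95
prologue pushed ['r1', 'r3'] at ['0x94', '0x93']

MEM = 0x03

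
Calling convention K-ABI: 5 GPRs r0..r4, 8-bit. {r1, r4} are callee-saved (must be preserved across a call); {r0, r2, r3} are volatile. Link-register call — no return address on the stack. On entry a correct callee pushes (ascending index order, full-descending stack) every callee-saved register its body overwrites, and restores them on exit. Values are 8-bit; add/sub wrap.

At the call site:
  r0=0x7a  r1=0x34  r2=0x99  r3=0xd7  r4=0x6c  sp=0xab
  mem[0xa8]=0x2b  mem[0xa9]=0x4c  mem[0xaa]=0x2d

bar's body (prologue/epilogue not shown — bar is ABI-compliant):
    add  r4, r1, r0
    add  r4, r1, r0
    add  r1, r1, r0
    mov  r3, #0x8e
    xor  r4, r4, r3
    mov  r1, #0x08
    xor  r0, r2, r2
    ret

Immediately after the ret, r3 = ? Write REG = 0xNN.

REG = 0x8e

prologue: push r1 → mem[0xaa]=0x34, sp=0xaa
prologue: push r4 → mem[0xa9]=0x6c, sp=0xa9
body[0] add  r4, r1, r0 → r4=0xae
body[1] add  r4, r1, r0 → r4=0xae
body[2] add  r1, r1, r0 → r1=0xae
body[3] mov  r3, #0x8e → r3=0x8e
body[4] xor  r4, r4, r3 → r4=0x20
body[5] mov  r1, #0x08 → r1=0x08
body[6] xor  r0, r2, r2 → r0=0x00
epilogue: pop r4=0x6c, sp=0xaa
epilogue: pop r1=0x34, sp=0xab
r3 is caller-saved → body value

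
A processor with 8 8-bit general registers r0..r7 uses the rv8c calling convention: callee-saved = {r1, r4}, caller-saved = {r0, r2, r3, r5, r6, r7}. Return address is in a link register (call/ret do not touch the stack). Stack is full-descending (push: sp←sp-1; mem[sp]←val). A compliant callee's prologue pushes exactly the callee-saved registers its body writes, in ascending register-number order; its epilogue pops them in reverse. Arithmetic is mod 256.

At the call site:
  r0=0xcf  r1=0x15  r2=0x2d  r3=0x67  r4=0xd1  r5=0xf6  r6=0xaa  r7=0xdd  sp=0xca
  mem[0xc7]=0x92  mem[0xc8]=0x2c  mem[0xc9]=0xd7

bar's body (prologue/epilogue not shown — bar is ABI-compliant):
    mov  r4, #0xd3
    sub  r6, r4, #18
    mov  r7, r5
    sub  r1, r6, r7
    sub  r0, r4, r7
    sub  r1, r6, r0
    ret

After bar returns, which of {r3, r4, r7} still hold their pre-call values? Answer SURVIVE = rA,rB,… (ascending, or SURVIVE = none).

SURVIVE = r3,r4

prologue: push r1 → mem[0xc9]=0x15, sp=0xc9
prologue: push r4 → mem[0xc8]=0xd1, sp=0xc8
body[0] mov  r4, #0xd3 → r4=0xd3
body[1] sub  r6, r4, #18 → r6=0xc1
body[2] mov  r7, r5 → r7=0xf6
body[3] sub  r1, r6, r7 → r1=0xcb
body[4] sub  r0, r4, r7 → r0=0xdd
body[5] sub  r1, r6, r0 → r1=0xe4
epilogue: pop r4=0xd1, sp=0xc9
epilogue: pop r1=0x15, sp=0xca
r3: caller-saved, written=False
r4: callee-saved, written=True
r7: caller-saved, written=True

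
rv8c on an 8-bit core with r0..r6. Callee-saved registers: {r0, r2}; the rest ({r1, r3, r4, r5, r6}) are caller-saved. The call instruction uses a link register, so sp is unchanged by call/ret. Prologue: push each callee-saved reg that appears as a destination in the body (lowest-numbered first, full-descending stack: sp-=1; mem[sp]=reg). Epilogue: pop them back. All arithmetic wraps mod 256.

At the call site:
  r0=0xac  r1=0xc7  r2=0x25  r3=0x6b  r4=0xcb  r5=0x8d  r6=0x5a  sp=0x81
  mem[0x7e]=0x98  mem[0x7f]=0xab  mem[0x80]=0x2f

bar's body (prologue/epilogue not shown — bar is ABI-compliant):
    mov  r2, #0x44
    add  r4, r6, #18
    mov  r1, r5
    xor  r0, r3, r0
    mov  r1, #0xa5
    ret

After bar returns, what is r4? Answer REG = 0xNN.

prologue: push r0 -> mem[0x80]=0xac, sp=0x80
prologue: push r2 -> mem[0x7f]=0x25, sp=0x7f
body[0] mov  r2, #0x44 -> r2=0x44
body[1] add  r4, r6, #18 -> r4=0x6c
body[2] mov  r1, r5 -> r1=0x8d
body[3] xor  r0, r3, r0 -> r0=0xc7
body[4] mov  r1, #0xa5 -> r1=0xa5
epilogue: pop r2=0x25, sp=0x80
epilogue: pop r0=0xac, sp=0x81
r4 is caller-saved -> body value

REG = 0x6c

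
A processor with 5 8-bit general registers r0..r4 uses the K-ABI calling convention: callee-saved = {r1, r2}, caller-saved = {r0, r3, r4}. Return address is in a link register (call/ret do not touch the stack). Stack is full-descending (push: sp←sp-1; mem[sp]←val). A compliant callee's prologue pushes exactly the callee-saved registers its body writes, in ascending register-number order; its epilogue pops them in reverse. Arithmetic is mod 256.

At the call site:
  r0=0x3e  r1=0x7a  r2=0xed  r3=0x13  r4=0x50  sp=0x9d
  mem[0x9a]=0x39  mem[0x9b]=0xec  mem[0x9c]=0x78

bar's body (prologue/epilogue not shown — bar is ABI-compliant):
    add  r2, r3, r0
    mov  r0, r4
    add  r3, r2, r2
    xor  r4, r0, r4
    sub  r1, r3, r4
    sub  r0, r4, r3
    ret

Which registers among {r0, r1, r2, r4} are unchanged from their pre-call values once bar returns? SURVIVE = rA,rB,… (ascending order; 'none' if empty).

SURVIVE = r1,r2

prologue: push r1 -> mem[0x9c]=0x7a, sp=0x9c
prologue: push r2 -> mem[0x9b]=0xed, sp=0x9b
body[0] add  r2, r3, r0 -> r2=0x51
body[1] mov  r0, r4 -> r0=0x50
body[2] add  r3, r2, r2 -> r3=0xa2
body[3] xor  r4, r0, r4 -> r4=0x00
body[4] sub  r1, r3, r4 -> r1=0xa2
body[5] sub  r0, r4, r3 -> r0=0x5e
epilogue: pop r2=0xed, sp=0x9c
epilogue: pop r1=0x7a, sp=0x9d
r0: caller-saved, written=True
r1: callee-saved, written=True
r2: callee-saved, written=True
r4: caller-saved, written=True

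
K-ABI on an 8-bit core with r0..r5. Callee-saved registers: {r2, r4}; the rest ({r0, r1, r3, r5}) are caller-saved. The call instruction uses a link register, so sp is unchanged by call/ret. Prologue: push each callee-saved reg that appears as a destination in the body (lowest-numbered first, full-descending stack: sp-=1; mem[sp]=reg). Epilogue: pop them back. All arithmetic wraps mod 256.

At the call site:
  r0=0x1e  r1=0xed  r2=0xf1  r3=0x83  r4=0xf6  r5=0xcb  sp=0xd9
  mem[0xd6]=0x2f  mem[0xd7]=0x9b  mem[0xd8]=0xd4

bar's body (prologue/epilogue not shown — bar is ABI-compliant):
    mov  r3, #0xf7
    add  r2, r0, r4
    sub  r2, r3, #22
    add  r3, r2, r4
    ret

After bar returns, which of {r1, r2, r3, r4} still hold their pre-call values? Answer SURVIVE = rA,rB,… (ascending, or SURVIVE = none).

SURVIVE = r1,r2,r4

prologue: push r2 -> mem[0xd8]=0xf1, sp=0xd8
body[0] mov  r3, #0xf7 -> r3=0xf7
body[1] add  r2, r0, r4 -> r2=0x14
body[2] sub  r2, r3, #22 -> r2=0xe1
body[3] add  r3, r2, r4 -> r3=0xd7
epilogue: pop r2=0xf1, sp=0xd9
r1: caller-saved, written=False
r2: callee-saved, written=True
r3: caller-saved, written=True
r4: callee-saved, written=False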